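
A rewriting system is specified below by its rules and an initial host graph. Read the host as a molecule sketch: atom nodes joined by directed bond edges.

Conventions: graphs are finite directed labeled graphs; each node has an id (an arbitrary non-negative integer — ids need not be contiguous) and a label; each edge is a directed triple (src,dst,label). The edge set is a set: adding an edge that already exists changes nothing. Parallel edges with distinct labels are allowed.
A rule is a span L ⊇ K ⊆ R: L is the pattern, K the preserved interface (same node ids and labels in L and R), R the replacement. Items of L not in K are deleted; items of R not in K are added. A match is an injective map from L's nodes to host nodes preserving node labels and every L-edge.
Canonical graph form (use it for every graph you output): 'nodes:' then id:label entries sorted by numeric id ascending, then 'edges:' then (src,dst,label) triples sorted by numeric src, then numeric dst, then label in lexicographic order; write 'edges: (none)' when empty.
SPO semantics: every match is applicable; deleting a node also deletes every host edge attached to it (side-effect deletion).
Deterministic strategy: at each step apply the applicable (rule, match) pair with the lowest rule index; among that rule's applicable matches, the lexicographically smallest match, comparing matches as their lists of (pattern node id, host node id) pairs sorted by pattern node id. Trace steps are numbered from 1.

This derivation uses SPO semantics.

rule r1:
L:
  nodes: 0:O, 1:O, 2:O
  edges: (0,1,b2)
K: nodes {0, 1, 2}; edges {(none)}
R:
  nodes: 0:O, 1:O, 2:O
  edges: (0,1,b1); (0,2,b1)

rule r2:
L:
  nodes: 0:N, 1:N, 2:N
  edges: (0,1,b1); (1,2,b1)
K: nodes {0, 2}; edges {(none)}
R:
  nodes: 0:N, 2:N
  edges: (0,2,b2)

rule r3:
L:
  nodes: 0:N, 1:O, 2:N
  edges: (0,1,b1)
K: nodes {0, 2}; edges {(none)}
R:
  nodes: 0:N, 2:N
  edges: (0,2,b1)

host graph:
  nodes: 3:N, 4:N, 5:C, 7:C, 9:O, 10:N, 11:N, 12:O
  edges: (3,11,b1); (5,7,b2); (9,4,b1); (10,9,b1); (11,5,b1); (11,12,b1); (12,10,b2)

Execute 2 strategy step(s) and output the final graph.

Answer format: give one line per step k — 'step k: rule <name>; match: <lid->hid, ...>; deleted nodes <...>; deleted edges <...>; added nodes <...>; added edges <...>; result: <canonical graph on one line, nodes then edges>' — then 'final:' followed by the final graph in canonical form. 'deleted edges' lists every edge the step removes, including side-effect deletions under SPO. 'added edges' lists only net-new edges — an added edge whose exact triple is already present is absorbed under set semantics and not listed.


step 1: rule r3; match: 0->10, 1->9, 2->3; deleted nodes 9; deleted edges (9,4,b1); (10,9,b1); added nodes (none); added edges (10,3,b1); result: nodes: 3:N, 4:N, 5:C, 7:C, 10:N, 11:N, 12:O edges: (3,11,b1); (5,7,b2); (10,3,b1); (11,5,b1); (11,12,b1); (12,10,b2)
step 2: rule r2; match: 0->10, 1->3, 2->11; deleted nodes 3; deleted edges (3,11,b1); (10,3,b1); added nodes (none); added edges (10,11,b2); result: nodes: 4:N, 5:C, 7:C, 10:N, 11:N, 12:O edges: (5,7,b2); (10,11,b2); (11,5,b1); (11,12,b1); (12,10,b2)
final:
nodes: 4:N, 5:C, 7:C, 10:N, 11:N, 12:O
edges: (5,7,b2); (10,11,b2); (11,5,b1); (11,12,b1); (12,10,b2)


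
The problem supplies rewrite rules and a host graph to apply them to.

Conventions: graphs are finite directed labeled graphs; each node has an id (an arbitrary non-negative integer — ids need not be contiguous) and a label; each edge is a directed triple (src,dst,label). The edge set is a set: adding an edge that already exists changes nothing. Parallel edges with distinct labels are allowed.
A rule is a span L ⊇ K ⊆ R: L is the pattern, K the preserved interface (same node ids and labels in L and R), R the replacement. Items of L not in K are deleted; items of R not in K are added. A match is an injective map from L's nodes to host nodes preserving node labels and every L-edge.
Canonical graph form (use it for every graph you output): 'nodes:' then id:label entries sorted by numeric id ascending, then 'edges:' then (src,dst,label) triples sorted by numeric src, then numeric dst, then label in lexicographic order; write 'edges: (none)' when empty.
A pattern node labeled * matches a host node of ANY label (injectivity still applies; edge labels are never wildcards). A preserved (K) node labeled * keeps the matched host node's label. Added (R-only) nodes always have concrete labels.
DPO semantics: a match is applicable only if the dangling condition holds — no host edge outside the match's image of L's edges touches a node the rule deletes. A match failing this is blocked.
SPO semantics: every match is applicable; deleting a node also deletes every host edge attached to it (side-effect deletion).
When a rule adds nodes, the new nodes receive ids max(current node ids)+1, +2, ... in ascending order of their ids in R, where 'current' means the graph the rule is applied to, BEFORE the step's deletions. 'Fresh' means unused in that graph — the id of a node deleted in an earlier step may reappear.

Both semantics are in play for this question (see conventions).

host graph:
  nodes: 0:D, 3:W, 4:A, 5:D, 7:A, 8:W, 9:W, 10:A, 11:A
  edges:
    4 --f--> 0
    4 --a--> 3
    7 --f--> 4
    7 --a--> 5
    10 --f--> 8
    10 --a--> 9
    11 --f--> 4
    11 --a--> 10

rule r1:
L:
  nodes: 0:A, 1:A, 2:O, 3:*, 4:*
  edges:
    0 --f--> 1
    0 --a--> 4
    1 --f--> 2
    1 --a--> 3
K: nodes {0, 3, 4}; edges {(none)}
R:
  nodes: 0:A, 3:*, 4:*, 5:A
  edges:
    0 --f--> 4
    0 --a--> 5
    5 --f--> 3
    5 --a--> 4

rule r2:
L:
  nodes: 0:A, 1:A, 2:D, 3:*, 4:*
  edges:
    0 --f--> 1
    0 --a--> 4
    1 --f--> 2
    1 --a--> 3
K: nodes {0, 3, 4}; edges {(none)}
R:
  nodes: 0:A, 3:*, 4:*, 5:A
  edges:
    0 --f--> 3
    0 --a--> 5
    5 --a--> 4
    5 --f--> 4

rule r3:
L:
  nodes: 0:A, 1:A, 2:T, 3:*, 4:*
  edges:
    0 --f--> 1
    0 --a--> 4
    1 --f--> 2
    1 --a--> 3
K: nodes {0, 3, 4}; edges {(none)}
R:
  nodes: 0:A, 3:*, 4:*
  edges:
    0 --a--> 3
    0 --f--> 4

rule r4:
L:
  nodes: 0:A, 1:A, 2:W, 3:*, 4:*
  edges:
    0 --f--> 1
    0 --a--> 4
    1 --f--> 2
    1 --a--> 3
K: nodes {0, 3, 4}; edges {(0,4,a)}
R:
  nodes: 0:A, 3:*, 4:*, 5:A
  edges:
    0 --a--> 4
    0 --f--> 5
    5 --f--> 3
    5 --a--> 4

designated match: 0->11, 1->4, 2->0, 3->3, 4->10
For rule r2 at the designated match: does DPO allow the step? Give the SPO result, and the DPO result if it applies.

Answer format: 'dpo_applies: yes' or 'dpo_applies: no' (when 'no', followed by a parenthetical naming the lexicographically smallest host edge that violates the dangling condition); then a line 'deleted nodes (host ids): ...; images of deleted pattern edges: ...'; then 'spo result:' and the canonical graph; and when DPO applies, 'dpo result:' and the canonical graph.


dpo_applies: no
(the rule deletes node 4, which keeps host edge (7,4,f) outside the match image — the dangling condition fails, DPO blocks; SPO proceeds and side-deletes such edges)
deleted nodes (host ids): 0, 4; images of deleted pattern edges: (4,0,f); (4,3,a); (11,4,f); (11,10,a)
spo result:
nodes: 3:W, 5:D, 7:A, 8:W, 9:W, 10:A, 11:A, 12:A
edges: (7,5,a); (10,8,f); (10,9,a); (11,3,f); (11,12,a); (12,10,a); (12,10,f)


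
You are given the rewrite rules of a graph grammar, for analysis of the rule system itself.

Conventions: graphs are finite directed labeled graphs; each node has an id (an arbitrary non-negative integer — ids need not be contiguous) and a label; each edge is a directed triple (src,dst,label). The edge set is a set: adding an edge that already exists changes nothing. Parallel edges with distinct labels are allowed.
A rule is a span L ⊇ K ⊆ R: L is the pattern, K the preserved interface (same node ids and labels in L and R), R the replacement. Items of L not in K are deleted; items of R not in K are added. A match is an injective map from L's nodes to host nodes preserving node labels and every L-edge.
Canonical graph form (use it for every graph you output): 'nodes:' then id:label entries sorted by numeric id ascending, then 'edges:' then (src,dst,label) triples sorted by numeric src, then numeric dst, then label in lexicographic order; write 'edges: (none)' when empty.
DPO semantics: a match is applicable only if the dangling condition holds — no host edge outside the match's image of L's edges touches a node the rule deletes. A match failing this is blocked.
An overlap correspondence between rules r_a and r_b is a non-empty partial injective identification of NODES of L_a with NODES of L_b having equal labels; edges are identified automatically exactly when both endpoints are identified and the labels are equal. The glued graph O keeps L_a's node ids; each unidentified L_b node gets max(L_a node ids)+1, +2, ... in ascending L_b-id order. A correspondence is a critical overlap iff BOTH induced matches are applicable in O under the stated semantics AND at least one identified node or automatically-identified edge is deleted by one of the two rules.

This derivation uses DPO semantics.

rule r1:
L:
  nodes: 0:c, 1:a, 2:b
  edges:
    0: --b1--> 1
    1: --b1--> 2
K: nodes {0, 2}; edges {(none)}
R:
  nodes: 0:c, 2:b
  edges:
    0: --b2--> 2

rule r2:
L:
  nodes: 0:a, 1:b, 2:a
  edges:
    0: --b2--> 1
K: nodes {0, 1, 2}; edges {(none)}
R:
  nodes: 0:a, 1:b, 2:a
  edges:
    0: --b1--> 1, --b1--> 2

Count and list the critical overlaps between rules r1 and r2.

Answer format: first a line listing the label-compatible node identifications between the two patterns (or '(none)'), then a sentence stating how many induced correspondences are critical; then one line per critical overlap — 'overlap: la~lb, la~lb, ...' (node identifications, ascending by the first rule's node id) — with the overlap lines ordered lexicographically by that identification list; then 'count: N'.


label-compatible node identifications between L(r1) and L(r2): 1~0, 1~2, 2~1
2 of the induced correspondences are critical overlaps of r1 and r2.
overlap: 1~2
overlap: 1~2, 2~1
count: 2


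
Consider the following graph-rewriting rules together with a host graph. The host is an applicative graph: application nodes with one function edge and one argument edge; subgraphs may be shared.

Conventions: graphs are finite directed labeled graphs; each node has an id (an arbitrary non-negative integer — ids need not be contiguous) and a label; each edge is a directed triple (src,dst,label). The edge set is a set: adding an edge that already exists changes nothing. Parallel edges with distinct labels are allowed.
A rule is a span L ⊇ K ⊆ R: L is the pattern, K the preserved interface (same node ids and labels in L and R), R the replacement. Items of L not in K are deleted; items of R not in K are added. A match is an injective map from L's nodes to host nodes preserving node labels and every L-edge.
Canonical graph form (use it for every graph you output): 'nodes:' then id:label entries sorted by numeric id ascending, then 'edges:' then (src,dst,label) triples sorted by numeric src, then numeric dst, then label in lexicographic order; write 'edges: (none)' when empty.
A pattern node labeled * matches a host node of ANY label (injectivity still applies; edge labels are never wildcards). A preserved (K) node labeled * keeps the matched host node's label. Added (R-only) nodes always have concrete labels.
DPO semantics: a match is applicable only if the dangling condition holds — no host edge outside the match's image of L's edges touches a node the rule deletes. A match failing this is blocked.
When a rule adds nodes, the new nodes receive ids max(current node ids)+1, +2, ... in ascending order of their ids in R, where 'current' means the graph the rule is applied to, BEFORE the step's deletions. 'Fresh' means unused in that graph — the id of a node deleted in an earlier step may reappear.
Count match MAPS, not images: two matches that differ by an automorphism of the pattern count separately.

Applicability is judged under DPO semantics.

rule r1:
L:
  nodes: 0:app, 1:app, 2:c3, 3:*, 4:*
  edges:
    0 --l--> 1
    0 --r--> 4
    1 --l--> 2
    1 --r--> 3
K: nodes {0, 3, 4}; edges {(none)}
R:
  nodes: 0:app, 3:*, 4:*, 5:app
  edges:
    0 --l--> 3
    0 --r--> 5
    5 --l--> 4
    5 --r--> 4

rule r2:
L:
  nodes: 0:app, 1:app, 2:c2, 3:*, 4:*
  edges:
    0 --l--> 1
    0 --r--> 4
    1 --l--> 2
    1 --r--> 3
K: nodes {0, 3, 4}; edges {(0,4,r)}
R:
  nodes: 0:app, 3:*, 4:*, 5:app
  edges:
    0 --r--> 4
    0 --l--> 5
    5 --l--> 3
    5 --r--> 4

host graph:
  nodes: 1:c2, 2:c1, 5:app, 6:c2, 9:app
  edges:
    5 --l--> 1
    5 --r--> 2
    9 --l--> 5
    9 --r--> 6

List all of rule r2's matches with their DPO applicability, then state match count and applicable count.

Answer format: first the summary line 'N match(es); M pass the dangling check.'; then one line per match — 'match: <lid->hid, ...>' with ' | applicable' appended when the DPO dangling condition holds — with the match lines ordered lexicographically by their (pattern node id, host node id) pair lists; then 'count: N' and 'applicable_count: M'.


1 match(es); 1 pass the dangling check.
match: 0->9, 1->5, 2->1, 3->2, 4->6 | applicable
count: 1
applicable_count: 1


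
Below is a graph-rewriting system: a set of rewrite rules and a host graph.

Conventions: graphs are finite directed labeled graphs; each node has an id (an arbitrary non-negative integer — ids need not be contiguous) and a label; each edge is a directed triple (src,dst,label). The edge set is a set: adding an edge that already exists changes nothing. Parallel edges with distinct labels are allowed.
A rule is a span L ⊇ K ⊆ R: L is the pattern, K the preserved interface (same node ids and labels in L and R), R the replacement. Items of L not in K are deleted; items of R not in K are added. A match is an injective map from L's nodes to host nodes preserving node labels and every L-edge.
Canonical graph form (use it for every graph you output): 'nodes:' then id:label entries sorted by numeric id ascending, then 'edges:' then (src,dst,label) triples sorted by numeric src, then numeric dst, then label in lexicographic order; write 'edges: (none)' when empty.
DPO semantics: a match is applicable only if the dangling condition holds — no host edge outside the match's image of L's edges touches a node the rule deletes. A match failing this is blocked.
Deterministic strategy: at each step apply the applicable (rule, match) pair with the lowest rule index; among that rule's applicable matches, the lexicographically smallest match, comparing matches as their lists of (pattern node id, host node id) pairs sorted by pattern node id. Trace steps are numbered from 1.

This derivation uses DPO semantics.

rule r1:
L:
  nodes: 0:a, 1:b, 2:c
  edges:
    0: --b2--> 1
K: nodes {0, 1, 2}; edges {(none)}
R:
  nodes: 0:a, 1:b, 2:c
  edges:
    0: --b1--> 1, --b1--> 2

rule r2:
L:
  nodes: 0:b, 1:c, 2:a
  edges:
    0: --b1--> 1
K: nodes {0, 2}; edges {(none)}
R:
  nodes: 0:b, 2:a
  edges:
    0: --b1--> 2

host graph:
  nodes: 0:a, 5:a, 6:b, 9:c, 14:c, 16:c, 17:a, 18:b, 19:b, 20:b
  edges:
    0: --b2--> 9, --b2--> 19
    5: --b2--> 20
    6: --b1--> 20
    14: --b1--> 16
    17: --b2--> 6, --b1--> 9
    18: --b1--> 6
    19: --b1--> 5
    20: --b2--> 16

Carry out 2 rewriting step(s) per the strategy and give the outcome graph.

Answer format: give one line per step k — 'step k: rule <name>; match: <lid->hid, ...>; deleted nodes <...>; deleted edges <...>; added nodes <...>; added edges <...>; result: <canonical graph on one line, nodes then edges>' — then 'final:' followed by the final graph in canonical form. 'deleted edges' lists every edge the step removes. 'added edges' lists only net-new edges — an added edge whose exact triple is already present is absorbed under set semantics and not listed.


step 1: rule r1; match: 0->0, 1->19, 2->9; deleted nodes (none); deleted edges (0,19,b2); added nodes (none); added edges (0,9,b1); (0,19,b1); result: nodes: 0:a, 5:a, 6:b, 9:c, 14:c, 16:c, 17:a, 18:b, 19:b, 20:b edges: (0,9,b1); (0,9,b2); (0,19,b1); (5,20,b2); (6,20,b1); (14,16,b1); (17,6,b2); (17,9,b1); (18,6,b1); (19,5,b1); (20,16,b2)
step 2: rule r1; match: 0->5, 1->20, 2->9; deleted nodes (none); deleted edges (5,20,b2); added nodes (none); added edges (5,9,b1); (5,20,b1); result: nodes: 0:a, 5:a, 6:b, 9:c, 14:c, 16:c, 17:a, 18:b, 19:b, 20:b edges: (0,9,b1); (0,9,b2); (0,19,b1); (5,9,b1); (5,20,b1); (6,20,b1); (14,16,b1); (17,6,b2); (17,9,b1); (18,6,b1); (19,5,b1); (20,16,b2)
final:
nodes: 0:a, 5:a, 6:b, 9:c, 14:c, 16:c, 17:a, 18:b, 19:b, 20:b
edges: (0,9,b1); (0,9,b2); (0,19,b1); (5,9,b1); (5,20,b1); (6,20,b1); (14,16,b1); (17,6,b2); (17,9,b1); (18,6,b1); (19,5,b1); (20,16,b2)


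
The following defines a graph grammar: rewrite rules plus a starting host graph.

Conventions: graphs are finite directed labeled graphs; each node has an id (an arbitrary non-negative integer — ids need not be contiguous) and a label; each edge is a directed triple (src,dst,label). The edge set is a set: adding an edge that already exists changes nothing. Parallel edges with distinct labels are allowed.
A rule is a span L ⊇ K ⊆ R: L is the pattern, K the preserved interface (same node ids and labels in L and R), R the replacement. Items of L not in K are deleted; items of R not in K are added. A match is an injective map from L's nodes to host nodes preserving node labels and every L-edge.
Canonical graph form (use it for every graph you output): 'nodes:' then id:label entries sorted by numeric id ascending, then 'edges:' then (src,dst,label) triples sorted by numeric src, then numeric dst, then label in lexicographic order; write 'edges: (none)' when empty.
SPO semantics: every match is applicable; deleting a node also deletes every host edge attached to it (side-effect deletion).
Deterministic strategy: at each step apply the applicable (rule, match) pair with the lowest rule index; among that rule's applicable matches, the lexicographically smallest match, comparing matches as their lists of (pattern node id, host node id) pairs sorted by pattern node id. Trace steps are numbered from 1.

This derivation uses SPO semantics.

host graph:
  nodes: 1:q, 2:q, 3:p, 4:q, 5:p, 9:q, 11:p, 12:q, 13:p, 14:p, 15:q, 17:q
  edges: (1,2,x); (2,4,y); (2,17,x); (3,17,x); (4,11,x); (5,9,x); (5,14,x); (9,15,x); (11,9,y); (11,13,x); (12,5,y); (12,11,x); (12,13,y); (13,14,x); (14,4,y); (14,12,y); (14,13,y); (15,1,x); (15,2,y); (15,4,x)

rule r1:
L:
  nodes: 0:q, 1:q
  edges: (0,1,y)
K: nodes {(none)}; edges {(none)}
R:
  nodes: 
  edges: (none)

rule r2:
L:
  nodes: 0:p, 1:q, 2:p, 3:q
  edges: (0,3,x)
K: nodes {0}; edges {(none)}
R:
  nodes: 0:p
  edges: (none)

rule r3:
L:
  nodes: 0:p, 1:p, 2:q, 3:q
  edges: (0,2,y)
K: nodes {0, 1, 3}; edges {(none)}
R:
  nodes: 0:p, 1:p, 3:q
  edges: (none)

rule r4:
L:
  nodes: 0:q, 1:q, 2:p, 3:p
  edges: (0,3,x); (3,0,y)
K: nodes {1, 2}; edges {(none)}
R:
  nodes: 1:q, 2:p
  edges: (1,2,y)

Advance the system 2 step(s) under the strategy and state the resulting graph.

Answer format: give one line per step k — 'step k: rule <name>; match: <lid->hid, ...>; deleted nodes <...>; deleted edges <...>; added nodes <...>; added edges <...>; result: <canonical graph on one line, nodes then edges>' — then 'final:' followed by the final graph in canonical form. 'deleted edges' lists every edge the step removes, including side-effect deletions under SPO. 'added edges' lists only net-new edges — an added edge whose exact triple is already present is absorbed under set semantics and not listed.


step 1: rule r1; match: 0->2, 1->4; deleted nodes 2, 4; deleted edges (1,2,x); (2,4,y); (2,17,x); (4,11,x); (14,4,y); (15,2,y); (15,4,x); added nodes (none); added edges (none); result: nodes: 1:q, 3:p, 5:p, 9:q, 11:p, 12:q, 13:p, 14:p, 15:q, 17:q edges: (3,17,x); (5,9,x); (5,14,x); (9,15,x); (11,9,y); (11,13,x); (12,5,y); (12,11,x); (12,13,y); (13,14,x); (14,12,y); (14,13,y); (15,1,x)
step 2: rule r2; match: 0->3, 1->1, 2->5, 3->17; deleted nodes 1, 5, 17; deleted edges (3,17,x); (5,9,x); (5,14,x); (12,5,y); (15,1,x); added nodes (none); added edges (none); result: nodes: 3:p, 9:q, 11:p, 12:q, 13:p, 14:p, 15:q edges: (9,15,x); (11,9,y); (11,13,x); (12,11,x); (12,13,y); (13,14,x); (14,12,y); (14,13,y)
final:
nodes: 3:p, 9:q, 11:p, 12:q, 13:p, 14:p, 15:q
edges: (9,15,x); (11,9,y); (11,13,x); (12,11,x); (12,13,y); (13,14,x); (14,12,y); (14,13,y)


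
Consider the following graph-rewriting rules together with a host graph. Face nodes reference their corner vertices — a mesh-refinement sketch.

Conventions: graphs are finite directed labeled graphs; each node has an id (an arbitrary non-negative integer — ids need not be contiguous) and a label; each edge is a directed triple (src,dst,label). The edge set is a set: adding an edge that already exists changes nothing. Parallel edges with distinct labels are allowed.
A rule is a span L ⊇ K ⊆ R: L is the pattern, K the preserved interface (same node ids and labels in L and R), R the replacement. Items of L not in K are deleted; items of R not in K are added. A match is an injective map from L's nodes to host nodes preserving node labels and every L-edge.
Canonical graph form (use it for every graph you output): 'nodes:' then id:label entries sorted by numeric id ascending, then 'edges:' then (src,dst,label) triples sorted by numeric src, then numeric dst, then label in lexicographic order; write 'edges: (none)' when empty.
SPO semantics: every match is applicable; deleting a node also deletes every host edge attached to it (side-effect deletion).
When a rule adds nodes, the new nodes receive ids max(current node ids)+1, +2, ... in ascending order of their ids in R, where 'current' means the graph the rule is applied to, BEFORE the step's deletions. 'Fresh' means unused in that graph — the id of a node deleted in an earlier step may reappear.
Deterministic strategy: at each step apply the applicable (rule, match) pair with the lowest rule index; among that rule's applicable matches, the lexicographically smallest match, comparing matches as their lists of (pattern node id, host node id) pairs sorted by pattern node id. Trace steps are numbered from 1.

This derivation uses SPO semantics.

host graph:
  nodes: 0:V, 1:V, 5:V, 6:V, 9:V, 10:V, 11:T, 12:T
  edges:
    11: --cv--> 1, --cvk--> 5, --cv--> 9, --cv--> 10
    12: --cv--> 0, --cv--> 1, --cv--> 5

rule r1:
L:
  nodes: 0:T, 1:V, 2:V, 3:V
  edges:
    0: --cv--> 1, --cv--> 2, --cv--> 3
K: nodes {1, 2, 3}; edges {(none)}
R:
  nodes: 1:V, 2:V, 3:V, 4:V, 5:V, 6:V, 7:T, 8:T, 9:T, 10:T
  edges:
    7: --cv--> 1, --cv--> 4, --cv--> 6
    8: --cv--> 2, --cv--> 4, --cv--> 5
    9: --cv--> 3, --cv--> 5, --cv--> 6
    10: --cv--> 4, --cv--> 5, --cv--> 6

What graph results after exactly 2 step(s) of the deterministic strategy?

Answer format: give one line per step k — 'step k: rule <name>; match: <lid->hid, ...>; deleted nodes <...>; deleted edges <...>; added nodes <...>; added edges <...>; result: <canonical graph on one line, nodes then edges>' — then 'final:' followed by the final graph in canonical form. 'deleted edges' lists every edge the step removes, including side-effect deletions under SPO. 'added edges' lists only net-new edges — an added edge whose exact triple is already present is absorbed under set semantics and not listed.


step 1: rule r1; match: 0->11, 1->1, 2->9, 3->10; deleted nodes 11; deleted edges (11,1,cv); (11,5,cvk); (11,9,cv); (11,10,cv); added nodes 13, 14, 15, 16, 17, 18, 19; added edges (16,1,cv); (16,13,cv); (16,15,cv); (17,9,cv); (17,13,cv); (17,14,cv); (18,10,cv); (18,14,cv); (18,15,cv); (19,13,cv); (19,14,cv); (19,15,cv); result: nodes: 0:V, 1:V, 5:V, 6:V, 9:V, 10:V, 12:T, 13:V, 14:V, 15:V, 16:T, 17:T, 18:T, 19:T edges: (12,0,cv); (12,1,cv); (12,5,cv); (16,1,cv); (16,13,cv); (16,15,cv); (17,9,cv); (17,13,cv); (17,14,cv); (18,10,cv); (18,14,cv); (18,15,cv); (19,13,cv); (19,14,cv); (19,15,cv)
step 2: rule r1; match: 0->12, 1->0, 2->1, 3->5; deleted nodes 12; deleted edges (12,0,cv); (12,1,cv); (12,5,cv); added nodes 20, 21, 22, 23, 24, 25, 26; added edges (23,0,cv); (23,20,cv); (23,22,cv); (24,1,cv); (24,20,cv); (24,21,cv); (25,5,cv); (25,21,cv); (25,22,cv); (26,20,cv); (26,21,cv); (26,22,cv); result: nodes: 0:V, 1:V, 5:V, 6:V, 9:V, 10:V, 13:V, 14:V, 15:V, 16:T, 17:T, 18:T, 19:T, 20:V, 21:V, 22:V, 23:T, 24:T, 25:T, 26:T edges: (16,1,cv); (16,13,cv); (16,15,cv); (17,9,cv); (17,13,cv); (17,14,cv); (18,10,cv); (18,14,cv); (18,15,cv); (19,13,cv); (19,14,cv); (19,15,cv); (23,0,cv); (23,20,cv); (23,22,cv); (24,1,cv); (24,20,cv); (24,21,cv); (25,5,cv); (25,21,cv); (25,22,cv); (26,20,cv); (26,21,cv); (26,22,cv)
final:
nodes: 0:V, 1:V, 5:V, 6:V, 9:V, 10:V, 13:V, 14:V, 15:V, 16:T, 17:T, 18:T, 19:T, 20:V, 21:V, 22:V, 23:T, 24:T, 25:T, 26:T
edges: (16,1,cv); (16,13,cv); (16,15,cv); (17,9,cv); (17,13,cv); (17,14,cv); (18,10,cv); (18,14,cv); (18,15,cv); (19,13,cv); (19,14,cv); (19,15,cv); (23,0,cv); (23,20,cv); (23,22,cv); (24,1,cv); (24,20,cv); (24,21,cv); (25,5,cv); (25,21,cv); (25,22,cv); (26,20,cv); (26,21,cv); (26,22,cv)


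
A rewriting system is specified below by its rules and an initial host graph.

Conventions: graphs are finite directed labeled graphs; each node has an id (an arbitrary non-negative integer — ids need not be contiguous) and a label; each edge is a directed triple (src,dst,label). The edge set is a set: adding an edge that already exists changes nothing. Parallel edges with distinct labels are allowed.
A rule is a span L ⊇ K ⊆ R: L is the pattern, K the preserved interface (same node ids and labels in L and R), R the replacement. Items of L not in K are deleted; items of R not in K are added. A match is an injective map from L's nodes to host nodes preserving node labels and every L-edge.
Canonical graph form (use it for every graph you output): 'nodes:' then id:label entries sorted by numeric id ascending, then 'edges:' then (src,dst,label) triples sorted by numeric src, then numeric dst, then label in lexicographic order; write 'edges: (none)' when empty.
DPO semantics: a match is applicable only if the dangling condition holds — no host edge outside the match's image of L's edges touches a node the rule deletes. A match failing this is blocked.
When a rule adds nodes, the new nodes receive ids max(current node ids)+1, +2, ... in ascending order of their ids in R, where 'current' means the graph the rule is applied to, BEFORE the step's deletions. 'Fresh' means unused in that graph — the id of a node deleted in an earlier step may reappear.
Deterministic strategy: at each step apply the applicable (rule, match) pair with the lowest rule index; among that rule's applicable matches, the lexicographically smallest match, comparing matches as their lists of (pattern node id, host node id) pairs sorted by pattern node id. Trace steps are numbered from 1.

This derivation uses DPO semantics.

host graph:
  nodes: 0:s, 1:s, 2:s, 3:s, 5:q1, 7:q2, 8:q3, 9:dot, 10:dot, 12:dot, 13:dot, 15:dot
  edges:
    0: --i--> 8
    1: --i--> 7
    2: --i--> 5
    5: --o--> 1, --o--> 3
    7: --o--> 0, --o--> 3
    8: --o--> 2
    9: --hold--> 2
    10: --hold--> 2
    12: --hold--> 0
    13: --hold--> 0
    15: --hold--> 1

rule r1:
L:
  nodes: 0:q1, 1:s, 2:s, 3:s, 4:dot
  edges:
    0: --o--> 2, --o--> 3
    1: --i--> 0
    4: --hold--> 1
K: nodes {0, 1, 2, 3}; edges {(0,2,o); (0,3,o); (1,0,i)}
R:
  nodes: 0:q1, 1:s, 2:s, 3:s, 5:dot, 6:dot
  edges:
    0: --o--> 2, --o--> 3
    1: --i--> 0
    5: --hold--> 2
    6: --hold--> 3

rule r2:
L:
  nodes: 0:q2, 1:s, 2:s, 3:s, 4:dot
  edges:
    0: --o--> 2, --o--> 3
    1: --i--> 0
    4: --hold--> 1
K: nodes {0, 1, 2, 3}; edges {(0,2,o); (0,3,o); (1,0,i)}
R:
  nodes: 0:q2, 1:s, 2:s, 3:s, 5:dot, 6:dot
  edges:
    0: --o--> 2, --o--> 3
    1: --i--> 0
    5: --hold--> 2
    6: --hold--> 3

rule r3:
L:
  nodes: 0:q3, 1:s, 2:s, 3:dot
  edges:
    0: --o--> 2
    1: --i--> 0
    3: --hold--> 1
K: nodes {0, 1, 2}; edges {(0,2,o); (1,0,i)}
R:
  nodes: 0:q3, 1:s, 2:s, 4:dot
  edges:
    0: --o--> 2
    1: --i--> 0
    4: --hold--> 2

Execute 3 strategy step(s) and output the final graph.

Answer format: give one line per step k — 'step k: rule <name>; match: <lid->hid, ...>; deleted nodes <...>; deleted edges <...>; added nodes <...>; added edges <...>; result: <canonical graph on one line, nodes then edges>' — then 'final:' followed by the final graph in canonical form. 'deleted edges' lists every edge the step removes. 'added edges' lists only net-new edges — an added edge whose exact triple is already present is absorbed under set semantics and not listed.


step 1: rule r1; match: 0->5, 1->2, 2->1, 3->3, 4->9; deleted nodes 9; deleted edges (9,2,hold); added nodes 16, 17; added edges (16,1,hold); (17,3,hold); result: nodes: 0:s, 1:s, 2:s, 3:s, 5:q1, 7:q2, 8:q3, 10:dot, 12:dot, 13:dot, 15:dot, 16:dot, 17:dot edges: (0,8,i); (1,7,i); (2,5,i); (5,1,o); (5,3,o); (7,0,o); (7,3,o); (8,2,o); (10,2,hold); (12,0,hold); (13,0,hold); (15,1,hold); (16,1,hold); (17,3,hold)
step 2: rule r1; match: 0->5, 1->2, 2->1, 3->3, 4->10; deleted nodes 10; deleted edges (10,2,hold); added nodes 18, 19; added edges (18,1,hold); (19,3,hold); result: nodes: 0:s, 1:s, 2:s, 3:s, 5:q1, 7:q2, 8:q3, 12:dot, 13:dot, 15:dot, 16:dot, 17:dot, 18:dot, 19:dot edges: (0,8,i); (1,7,i); (2,5,i); (5,1,o); (5,3,o); (7,0,o); (7,3,o); (8,2,o); (12,0,hold); (13,0,hold); (15,1,hold); (16,1,hold); (17,3,hold); (18,1,hold); (19,3,hold)
step 3: rule r2; match: 0->7, 1->1, 2->0, 3->3, 4->15; deleted nodes 15; deleted edges (15,1,hold); added nodes 20, 21; added edges (20,0,hold); (21,3,hold); result: nodes: 0:s, 1:s, 2:s, 3:s, 5:q1, 7:q2, 8:q3, 12:dot, 13:dot, 16:dot, 17:dot, 18:dot, 19:dot, 20:dot, 21:dot edges: (0,8,i); (1,7,i); (2,5,i); (5,1,o); (5,3,o); (7,0,o); (7,3,o); (8,2,o); (12,0,hold); (13,0,hold); (16,1,hold); (17,3,hold); (18,1,hold); (19,3,hold); (20,0,hold); (21,3,hold)
final:
nodes: 0:s, 1:s, 2:s, 3:s, 5:q1, 7:q2, 8:q3, 12:dot, 13:dot, 16:dot, 17:dot, 18:dot, 19:dot, 20:dot, 21:dot
edges: (0,8,i); (1,7,i); (2,5,i); (5,1,o); (5,3,o); (7,0,o); (7,3,o); (8,2,o); (12,0,hold); (13,0,hold); (16,1,hold); (17,3,hold); (18,1,hold); (19,3,hold); (20,0,hold); (21,3,hold)


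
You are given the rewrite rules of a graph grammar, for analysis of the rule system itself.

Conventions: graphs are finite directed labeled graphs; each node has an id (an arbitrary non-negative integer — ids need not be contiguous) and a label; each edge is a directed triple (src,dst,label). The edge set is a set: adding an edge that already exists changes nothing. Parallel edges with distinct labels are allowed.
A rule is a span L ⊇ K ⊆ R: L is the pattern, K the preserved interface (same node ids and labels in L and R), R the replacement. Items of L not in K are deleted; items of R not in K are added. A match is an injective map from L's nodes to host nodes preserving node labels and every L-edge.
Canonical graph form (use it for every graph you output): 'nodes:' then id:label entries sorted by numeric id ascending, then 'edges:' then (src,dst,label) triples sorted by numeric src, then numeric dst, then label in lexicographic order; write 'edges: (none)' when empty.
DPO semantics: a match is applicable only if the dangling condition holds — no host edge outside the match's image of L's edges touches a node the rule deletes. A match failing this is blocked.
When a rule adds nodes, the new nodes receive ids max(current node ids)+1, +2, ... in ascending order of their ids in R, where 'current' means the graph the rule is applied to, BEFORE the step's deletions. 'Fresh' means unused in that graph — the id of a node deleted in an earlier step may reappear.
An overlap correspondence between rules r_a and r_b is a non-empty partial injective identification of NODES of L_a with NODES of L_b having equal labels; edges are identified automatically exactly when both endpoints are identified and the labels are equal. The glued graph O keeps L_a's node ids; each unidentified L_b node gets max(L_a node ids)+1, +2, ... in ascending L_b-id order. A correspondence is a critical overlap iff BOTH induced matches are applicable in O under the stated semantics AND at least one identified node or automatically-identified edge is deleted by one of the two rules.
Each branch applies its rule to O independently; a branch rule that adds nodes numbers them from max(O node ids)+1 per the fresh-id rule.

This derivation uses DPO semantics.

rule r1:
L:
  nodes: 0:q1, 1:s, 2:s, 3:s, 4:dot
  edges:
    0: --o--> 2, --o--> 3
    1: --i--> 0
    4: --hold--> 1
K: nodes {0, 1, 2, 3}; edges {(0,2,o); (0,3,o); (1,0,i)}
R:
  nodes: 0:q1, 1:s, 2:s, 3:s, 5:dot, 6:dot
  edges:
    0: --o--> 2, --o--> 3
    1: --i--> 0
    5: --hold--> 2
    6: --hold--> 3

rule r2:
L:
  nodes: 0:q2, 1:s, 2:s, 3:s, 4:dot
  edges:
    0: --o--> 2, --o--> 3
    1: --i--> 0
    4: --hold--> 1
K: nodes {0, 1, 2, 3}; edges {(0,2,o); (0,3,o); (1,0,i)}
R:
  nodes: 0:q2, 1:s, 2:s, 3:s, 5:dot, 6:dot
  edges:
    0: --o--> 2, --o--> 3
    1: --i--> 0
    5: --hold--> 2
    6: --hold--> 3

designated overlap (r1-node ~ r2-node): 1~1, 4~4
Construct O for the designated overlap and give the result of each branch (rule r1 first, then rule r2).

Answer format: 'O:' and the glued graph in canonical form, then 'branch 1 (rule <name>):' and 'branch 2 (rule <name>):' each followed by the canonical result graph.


O:
nodes: 0:q1, 1:s, 2:s, 3:s, 4:dot, 5:q2, 6:s, 7:s
edges: (0,2,o); (0,3,o); (1,0,i); (1,5,i); (4,1,hold); (5,6,o); (5,7,o)
branch 1 (rule r1):
nodes: 0:q1, 1:s, 2:s, 3:s, 5:q2, 6:s, 7:s, 8:dot, 9:dot
edges: (0,2,o); (0,3,o); (1,0,i); (1,5,i); (5,6,o); (5,7,o); (8,2,hold); (9,3,hold)
branch 2 (rule r2):
nodes: 0:q1, 1:s, 2:s, 3:s, 5:q2, 6:s, 7:s, 8:dot, 9:dot
edges: (0,2,o); (0,3,o); (1,0,i); (1,5,i); (5,6,o); (5,7,o); (8,6,hold); (9,7,hold)


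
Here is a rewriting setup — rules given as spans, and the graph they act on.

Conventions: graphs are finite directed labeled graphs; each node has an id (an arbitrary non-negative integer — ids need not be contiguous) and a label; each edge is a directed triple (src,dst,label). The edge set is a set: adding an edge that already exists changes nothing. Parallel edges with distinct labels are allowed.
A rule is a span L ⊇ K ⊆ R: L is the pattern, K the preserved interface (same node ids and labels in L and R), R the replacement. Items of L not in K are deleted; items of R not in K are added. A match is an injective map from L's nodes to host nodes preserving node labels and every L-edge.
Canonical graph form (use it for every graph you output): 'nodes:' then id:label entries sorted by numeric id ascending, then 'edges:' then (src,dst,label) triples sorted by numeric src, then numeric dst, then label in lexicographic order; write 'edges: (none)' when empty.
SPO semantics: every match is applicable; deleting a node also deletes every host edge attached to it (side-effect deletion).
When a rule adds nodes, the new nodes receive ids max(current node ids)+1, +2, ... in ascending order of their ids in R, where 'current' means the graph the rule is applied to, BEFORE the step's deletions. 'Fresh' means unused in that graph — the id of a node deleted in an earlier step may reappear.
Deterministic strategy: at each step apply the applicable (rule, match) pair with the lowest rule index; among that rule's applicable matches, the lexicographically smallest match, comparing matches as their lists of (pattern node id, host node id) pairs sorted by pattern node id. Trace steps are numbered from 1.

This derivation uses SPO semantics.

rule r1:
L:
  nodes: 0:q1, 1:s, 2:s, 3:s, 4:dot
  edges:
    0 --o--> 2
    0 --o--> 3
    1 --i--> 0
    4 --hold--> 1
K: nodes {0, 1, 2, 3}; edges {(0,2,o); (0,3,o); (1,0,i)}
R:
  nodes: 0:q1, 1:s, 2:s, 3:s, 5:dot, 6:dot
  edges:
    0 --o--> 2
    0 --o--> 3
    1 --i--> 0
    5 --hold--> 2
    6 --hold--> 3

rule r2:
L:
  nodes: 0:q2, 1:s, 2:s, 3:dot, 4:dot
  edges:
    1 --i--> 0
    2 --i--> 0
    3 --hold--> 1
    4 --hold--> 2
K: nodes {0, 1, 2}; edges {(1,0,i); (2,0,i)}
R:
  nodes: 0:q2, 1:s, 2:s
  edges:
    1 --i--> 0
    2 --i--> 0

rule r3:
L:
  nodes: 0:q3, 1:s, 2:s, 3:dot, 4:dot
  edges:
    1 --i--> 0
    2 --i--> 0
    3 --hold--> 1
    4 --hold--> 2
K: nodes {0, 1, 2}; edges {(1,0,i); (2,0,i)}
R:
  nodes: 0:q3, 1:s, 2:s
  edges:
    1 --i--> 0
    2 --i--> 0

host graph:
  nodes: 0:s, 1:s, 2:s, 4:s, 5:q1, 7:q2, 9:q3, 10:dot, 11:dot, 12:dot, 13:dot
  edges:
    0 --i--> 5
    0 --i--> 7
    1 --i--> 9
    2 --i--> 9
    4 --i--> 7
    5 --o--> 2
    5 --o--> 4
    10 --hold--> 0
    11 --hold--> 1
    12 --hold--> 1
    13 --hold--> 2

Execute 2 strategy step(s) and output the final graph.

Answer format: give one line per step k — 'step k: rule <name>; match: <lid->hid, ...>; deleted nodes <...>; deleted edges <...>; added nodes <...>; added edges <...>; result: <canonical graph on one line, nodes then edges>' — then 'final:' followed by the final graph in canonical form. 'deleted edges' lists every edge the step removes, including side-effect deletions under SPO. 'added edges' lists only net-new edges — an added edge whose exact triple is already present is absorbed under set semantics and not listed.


step 1: rule r1; match: 0->5, 1->0, 2->2, 3->4, 4->10; deleted nodes 10; deleted edges (10,0,hold); added nodes 14, 15; added edges (14,2,hold); (15,4,hold); result: nodes: 0:s, 1:s, 2:s, 4:s, 5:q1, 7:q2, 9:q3, 11:dot, 12:dot, 13:dot, 14:dot, 15:dot edges: (0,5,i); (0,7,i); (1,9,i); (2,9,i); (4,7,i); (5,2,o); (5,4,o); (11,1,hold); (12,1,hold); (13,2,hold); (14,2,hold); (15,4,hold)
step 2: rule r3; match: 0->9, 1->1, 2->2, 3->11, 4->13; deleted nodes 11, 13; deleted edges (11,1,hold); (13,2,hold); added nodes (none); added edges (none); result: nodes: 0:s, 1:s, 2:s, 4:s, 5:q1, 7:q2, 9:q3, 12:dot, 14:dot, 15:dot edges: (0,5,i); (0,7,i); (1,9,i); (2,9,i); (4,7,i); (5,2,o); (5,4,o); (12,1,hold); (14,2,hold); (15,4,hold)
final:
nodes: 0:s, 1:s, 2:s, 4:s, 5:q1, 7:q2, 9:q3, 12:dot, 14:dot, 15:dot
edges: (0,5,i); (0,7,i); (1,9,i); (2,9,i); (4,7,i); (5,2,o); (5,4,o); (12,1,hold); (14,2,hold); (15,4,hold)


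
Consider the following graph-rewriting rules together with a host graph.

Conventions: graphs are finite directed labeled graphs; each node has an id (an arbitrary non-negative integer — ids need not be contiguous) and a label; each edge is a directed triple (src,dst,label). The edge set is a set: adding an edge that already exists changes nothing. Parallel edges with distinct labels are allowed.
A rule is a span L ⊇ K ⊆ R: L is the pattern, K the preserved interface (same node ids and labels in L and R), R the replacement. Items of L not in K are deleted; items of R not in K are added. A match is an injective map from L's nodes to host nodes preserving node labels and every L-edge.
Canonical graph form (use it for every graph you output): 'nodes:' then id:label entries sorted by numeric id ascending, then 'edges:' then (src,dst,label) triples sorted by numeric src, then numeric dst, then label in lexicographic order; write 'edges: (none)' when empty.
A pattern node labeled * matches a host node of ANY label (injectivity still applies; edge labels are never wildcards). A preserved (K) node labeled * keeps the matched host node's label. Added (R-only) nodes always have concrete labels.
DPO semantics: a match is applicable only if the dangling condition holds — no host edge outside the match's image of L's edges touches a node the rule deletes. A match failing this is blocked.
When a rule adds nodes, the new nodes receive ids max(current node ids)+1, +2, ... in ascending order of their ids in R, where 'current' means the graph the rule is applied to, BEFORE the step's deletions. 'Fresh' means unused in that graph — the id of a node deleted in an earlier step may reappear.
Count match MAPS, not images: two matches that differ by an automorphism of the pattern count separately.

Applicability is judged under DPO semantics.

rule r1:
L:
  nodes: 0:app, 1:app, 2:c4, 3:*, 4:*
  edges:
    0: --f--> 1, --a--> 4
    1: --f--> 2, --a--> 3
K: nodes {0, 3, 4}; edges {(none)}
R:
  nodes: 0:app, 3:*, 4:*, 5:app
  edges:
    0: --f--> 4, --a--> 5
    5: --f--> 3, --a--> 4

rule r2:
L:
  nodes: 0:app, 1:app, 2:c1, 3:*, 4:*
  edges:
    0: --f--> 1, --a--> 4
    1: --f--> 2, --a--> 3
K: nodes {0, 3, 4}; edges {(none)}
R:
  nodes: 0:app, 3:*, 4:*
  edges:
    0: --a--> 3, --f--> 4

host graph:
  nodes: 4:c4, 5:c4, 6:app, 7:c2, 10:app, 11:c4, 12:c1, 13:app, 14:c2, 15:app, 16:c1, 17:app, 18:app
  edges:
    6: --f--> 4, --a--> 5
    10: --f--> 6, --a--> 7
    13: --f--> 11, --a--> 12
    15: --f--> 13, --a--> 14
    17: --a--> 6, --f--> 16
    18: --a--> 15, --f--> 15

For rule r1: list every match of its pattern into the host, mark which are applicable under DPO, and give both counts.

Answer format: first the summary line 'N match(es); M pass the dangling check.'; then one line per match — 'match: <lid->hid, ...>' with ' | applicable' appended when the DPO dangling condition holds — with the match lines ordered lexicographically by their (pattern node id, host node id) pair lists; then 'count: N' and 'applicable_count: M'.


2 match(es); 1 pass the dangling check.
match: 0->10, 1->6, 2->4, 3->5, 4->7
match: 0->15, 1->13, 2->11, 3->12, 4->14 | applicable
count: 2
applicable_count: 1
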